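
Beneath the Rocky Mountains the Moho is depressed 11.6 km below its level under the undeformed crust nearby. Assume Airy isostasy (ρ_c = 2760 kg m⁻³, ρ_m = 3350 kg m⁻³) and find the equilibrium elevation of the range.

2.48 km

Isostatic balance requires: ρ_c h = (ρ_m − ρ_c) r.
h = r (ρ_m − ρ_c) / ρ_c = 11.6 km × (3350 − 2760) / 2760 = 2.48 km.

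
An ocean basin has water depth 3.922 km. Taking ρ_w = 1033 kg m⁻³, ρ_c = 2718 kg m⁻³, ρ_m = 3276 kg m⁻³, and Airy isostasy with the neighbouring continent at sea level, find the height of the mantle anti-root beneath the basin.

11.8 km

Isostatic balance requires: replacing crust with seawater at the top is compensated by replacing crust with mantle at the base: d (ρ_c − ρ_w) = a (ρ_m − ρ_c).
a = d (ρ_c − ρ_w)/(ρ_m − ρ_c) = 3.922 km × 1685/558 = 11.8 km.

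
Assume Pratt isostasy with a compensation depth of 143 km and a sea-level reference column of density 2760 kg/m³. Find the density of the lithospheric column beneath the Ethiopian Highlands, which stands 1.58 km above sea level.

Pratt balance: ρ_ref D = ρ (D + h).
ρ = ρ_ref D/(D + h) = 2760 × 143 km/(143 km + 1.58 km) = 2730 kg/m³.

2730 kg/m³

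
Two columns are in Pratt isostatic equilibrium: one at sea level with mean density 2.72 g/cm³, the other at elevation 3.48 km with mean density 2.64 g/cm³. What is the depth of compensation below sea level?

ρ_ref D = ρ (D + h) → D (ρ_ref − ρ) = ρ h.
D = ρ h/(ρ_ref − ρ) = 2.64 × 3.48 km/(2.72 − 2.64) = 115 km.

115 km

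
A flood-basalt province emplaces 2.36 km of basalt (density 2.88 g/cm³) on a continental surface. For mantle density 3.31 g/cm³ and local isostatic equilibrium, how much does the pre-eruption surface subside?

2.05 km

Subaerial loading: s = t ρ_load / ρ_m.
s = 2.36 km × 2.88/3.31 = 2.05 km.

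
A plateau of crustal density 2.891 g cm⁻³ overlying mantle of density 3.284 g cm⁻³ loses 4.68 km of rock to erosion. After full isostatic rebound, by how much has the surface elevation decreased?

0.56 km

Rebound u = e ρ_c/ρ_m = 4.68 km × 2.891/3.284 = 4.12 km.
Net surface drop = e − u = 4.68 km − 4.12 km = e (ρ_m − ρ_c)/ρ_m = 0.56 km.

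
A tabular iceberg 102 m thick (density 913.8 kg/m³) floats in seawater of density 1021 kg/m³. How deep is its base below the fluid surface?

Draft d = t ρ_obj/ρ_fluid = 102 m × 913.8/1021 = 91.3 m.

91.3 m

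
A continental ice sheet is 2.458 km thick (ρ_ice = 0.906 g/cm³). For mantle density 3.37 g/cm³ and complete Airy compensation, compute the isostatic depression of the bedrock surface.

0.661 km

Isostatic balance requires: the ice load ρ_ice t is balanced by mantle displaced below, ρ_m s.
s = t ρ_ice / ρ_m = 2.458 km × 0.906/3.37 = 0.661 km.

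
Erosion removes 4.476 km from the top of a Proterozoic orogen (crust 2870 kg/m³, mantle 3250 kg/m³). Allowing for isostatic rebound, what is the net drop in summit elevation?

Rebound u = e ρ_c/ρ_m = 4.476 km × 2870/3250 = 3.953 km.
Net surface drop = e − u = 4.476 km − 3.953 km = e (ρ_m − ρ_c)/ρ_m = 0.523 km.

0.523 km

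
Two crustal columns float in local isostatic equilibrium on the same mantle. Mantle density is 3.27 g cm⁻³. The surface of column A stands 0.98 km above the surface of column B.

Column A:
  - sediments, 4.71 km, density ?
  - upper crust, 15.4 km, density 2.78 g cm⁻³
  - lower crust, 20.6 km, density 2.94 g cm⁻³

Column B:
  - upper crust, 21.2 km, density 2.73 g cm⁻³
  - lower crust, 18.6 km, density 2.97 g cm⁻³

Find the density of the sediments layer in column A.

Take the compensation level at the base of the deeper column (depth z_c below the surface of column A) and equate Σ ρ_i t_i down to z_c; mantle fills any gap and the z_c terms cancel.
Column A: 4.71×ρ + 15.4×2.78 + 20.6×2.94 + (z_c − 40.71)×3.27
Column B: 0.98×0 + 21.2×2.73 + 18.6×2.97 + (z_c − 0.98 − 39.8)×3.27
The z_c×3.27 term appears on both sides and cancels. Collect the known terms of each column as K = Σ(ρt)_known − 3.27 × (depth of known layers): K_A = 103.376 − 3.27×40.71 = −29.7457; K_B = 113.118 − 3.27×(0.98 + 39.8) = −20.2326.
Balance: K_A + 4.71×ρ = K_B, so ρ = (K_B − K_A)/4.71 = 9.5131/4.71 = 2.02 g cm⁻³.

2.02 g cm⁻³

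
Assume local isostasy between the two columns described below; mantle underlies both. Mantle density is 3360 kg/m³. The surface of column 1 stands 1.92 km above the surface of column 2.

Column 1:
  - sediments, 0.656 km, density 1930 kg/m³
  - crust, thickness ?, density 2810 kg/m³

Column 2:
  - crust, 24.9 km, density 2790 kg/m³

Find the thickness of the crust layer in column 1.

35.8 km

Take the compensation level at the base of the deeper column (depth z_c below the surface of column 1) and equate Σ ρ_i t_i down to z_c; mantle fills any gap and the z_c terms cancel.
Column 1: 0.656×1930 + x×2810 + (z_c − 0.656 − x)×3360
Column 2: 1.92×0 + 24.9×2790 + (z_c − 1.92 − 24.9)×3360
The z_c×3360 term appears on both sides and cancels. Collect the known terms of each column as K = Σ(ρt)_known − 3360 × (depth of known layers): K_1 = 1266.08 − 3360×0.656 = −938.08; K_2 = 69471 − 3360×(1.92 + 24.9) = −20644.2.
Balance: K_1 − x×(3360 − 2810) = K_2, so x = (K_1 − K_2)/(3360 − 2810) = 19706.1/550 = 35.8 km.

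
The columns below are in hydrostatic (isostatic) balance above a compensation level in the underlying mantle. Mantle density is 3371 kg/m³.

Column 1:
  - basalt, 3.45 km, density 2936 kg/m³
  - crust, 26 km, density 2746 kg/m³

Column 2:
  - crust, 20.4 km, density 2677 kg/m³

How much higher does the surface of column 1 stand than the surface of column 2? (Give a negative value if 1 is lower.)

1.07 km

For any compensation level in the mantle, the mantle terms cancel and isostasy reduces to e = (Σt_1 − Σt_2) − (Σ(ρt)_1 − Σ(ρt)_2) / ρ_m.
Σt_1 = 29.45 km; Σt_2 = 20.4 km; Σ(ρt)_1 = 81525.2; Σ(ρt)_2 = 54610.8 (in km·kg/m³).
e = (29.45 − 20.4) − (81525.2 − 54610.8) / 3371 = 1.07 km.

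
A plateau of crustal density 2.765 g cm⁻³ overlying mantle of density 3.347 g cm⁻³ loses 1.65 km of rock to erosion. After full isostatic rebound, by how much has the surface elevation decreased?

0.287 km

Rebound u = e ρ_c/ρ_m = 1.65 km × 2.765/3.347 = 1.363 km.
Net surface drop = e − u = 1.65 km − 1.363 km = e (ρ_m − ρ_c)/ρ_m = 0.287 km.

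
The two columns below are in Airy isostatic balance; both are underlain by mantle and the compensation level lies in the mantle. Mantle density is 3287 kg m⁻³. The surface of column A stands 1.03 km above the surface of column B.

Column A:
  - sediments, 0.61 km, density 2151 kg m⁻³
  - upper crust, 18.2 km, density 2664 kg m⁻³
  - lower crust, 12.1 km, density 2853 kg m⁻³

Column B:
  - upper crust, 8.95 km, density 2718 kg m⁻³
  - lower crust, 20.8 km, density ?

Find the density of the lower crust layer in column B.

2860 kg m⁻³

Take the compensation level at the base of the deeper column (depth z_c below the surface of column A) and equate Σ ρ_i t_i down to z_c; mantle fills any gap and the z_c terms cancel.
Column A: 0.61×2151 + 18.2×2664 + 12.1×2853 + (z_c − 30.91)×3287
Column B: 1.03×0 + 8.95×2718 + 20.8×ρ + (z_c − 1.03 − 29.75)×3287
The z_c×3287 term appears on both sides and cancels. Collect the known terms of each column as K = Σ(ρt)_known − 3287 × (depth of known layers): K_A = 84318.21 − 3287×30.91 = −17282.96; K_B = 24326.1 − 3287×(1.03 + 29.75) = −76847.76.
Balance: K_A = K_B + 20.8×ρ, so ρ = (K_A − K_B)/20.8 = 59564.8/20.8 = 2860 kg m⁻³.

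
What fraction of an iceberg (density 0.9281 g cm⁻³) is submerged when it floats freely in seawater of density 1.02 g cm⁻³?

Submerged fraction = ρ_obj/ρ_fluid = 0.9281/1.02 = 0.91.

0.91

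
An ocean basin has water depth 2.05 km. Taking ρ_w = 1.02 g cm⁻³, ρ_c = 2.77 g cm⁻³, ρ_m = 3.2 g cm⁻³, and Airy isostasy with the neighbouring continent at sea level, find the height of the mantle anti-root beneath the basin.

8.34 km

Isostatic balance requires: replacing crust with seawater at the top is compensated by replacing crust with mantle at the base: d (ρ_c − ρ_w) = a (ρ_m − ρ_c).
a = d (ρ_c − ρ_w)/(ρ_m − ρ_c) = 2.05 km × 1.75/0.43 = 8.34 km.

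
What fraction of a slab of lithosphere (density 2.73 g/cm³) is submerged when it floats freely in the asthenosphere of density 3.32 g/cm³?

0.822

Submerged fraction = ρ_obj/ρ_fluid = 2.73/3.32 = 0.822.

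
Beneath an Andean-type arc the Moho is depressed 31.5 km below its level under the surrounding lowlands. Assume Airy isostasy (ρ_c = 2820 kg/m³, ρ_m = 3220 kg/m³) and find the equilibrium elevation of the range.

4.47 km

Equating mass per unit area of the two columns: ρ_c h = (ρ_m − ρ_c) r.
h = r (ρ_m − ρ_c) / ρ_c = 31.5 km × (3220 − 2820) / 2820 = 4.47 km.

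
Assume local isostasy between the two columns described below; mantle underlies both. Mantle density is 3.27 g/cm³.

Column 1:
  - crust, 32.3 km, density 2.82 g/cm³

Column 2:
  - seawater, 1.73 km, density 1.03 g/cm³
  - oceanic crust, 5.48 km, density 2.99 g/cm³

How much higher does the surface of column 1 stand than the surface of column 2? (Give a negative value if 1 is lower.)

For any compensation level in the mantle, the mantle terms cancel and isostasy reduces to e = (Σt_1 − Σt_2) − (Σ(ρt)_1 − Σ(ρt)_2) / ρ_m.
Σt_1 = 32.3 km; Σt_2 = 7.21 km; Σ(ρt)_1 = 91.086; Σ(ρt)_2 = 18.1671 (in km·g/cm³).
e = (32.3 − 7.21) − (91.086 − 18.1671) / 3.27 = 2.79 km.

2.79 km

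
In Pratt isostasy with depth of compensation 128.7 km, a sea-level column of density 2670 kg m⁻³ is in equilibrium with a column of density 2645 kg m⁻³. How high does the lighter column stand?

ρ_ref D = ρ (D + h) → h = D (ρ_ref − ρ)/ρ.
h = 128.7 km × (2670 − 2645)/2645 = 1.22 km.

1.22 km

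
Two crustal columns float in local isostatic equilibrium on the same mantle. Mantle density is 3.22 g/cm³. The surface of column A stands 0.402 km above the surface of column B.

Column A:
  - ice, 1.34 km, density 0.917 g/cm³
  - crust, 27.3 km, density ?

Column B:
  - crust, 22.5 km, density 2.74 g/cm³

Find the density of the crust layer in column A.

2.89 g/cm³

Take the compensation level at the base of the deeper column (depth z_c below the surface of column A) and equate Σ ρ_i t_i down to z_c; mantle fills any gap and the z_c terms cancel.
Column A: 1.34×0.917 + 27.3×ρ + (z_c − 28.64)×3.22
Column B: 0.402×0 + 22.5×2.74 + (z_c − 0.402 − 22.5)×3.22
The z_c×3.22 term appears on both sides and cancels. Collect the known terms of each column as K = Σ(ρt)_known − 3.22 × (depth of known layers): K_A = 1.22878 − 3.22×28.64 = −90.99202; K_B = 61.65 − 3.22×(0.402 + 22.5) = −12.09444.
Balance: K_A + 27.3×ρ = K_B, so ρ = (K_B − K_A)/27.3 = 78.8976/27.3 = 2.89 g/cm³.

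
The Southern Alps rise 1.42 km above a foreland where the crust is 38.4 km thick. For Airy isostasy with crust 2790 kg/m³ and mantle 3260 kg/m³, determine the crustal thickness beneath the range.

48.2 km

Root depth r = h ρ_c / (ρ_m − ρ_c) = 1.42 km × 2790 / 470 = 8.429 km.
Total thickness = T + h + r = 38.4 km + 1.42 km + 8.429 km = 48.2 km.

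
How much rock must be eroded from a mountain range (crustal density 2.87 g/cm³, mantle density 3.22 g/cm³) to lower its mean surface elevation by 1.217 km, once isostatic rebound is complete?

11.2 km

Net drop Δ = e − u = e − e ρ_c/ρ_m = e (ρ_m − ρ_c)/ρ_m.
e = Δ ρ_m/(ρ_m − ρ_c) = 1.217 km × 3.22/0.35 = 11.2 km.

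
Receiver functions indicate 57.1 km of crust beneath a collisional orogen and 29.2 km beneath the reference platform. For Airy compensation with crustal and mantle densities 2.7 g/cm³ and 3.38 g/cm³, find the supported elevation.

5.61 km

Excess crust Δ = 57.1 km − 29.2 km = 27.9 km, split between elevation h and root r with h + r = Δ.
Airy balance ρ_c h = (ρ_m − ρ_c) r gives r = h ρ_c/(ρ_m − ρ_c), so h (1 + ρ_c/(ρ_m − ρ_c)) = Δ, i.e. h = Δ (ρ_m − ρ_c)/ρ_m.
h = 27.9 km × 0.68/3.38 = 5.61 km.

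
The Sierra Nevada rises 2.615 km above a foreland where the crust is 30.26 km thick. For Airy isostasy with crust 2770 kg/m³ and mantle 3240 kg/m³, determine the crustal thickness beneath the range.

Root depth r = h ρ_c / (ρ_m − ρ_c) = 2.615 km × 2770 / 470 = 15.41 km.
Total thickness = T + h + r = 30.26 km + 2.615 km + 15.41 km = 48.3 km.

48.3 km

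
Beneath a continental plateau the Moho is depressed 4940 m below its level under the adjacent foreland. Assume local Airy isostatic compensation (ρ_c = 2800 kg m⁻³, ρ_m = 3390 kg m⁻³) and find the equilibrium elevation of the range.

1040 m

In Airy isostatic equilibrium: ρ_c h = (ρ_m − ρ_c) r.
h = r (ρ_m − ρ_c) / ρ_c = 4940 m × (3390 − 2800) / 2800 = 1040 m.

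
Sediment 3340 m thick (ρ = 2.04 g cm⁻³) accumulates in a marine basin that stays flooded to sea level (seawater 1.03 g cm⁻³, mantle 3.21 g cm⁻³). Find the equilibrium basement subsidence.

1550 m

Submarine loading: the sediment displaces seawater, and the subsidence is in turn flooded, so s (ρ_m − ρ_w) = t (ρ_sed − ρ_w).
s = 3340 m × (2.04 − 1.03) / (3.21 − 1.03) = 1550 m.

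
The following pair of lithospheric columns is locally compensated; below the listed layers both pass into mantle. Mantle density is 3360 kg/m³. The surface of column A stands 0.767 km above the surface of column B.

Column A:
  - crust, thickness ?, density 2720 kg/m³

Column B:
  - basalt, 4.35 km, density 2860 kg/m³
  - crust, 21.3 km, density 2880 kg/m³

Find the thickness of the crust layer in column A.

Take the compensation level at the base of the deeper column (depth z_c below the surface of column A) and equate Σ ρ_i t_i down to z_c; mantle fills any gap and the z_c terms cancel.
Column A: x×2720 + (z_c − 0 − x)×3360
Column B: 0.767×0 + 4.35×2860 + 21.3×2880 + (z_c − 0.767 − 25.65)×3360
The z_c×3360 term appears on both sides and cancels. Collect the known terms of each column as K = Σ(ρt)_known − 3360 × (depth of known layers): K_A = 0 − 3360×0 = 0; K_B = 73785 − 3360×(0.767 + 25.65) = −14976.12.
Balance: K_A − x×(3360 − 2720) = K_B, so x = (K_A − K_B)/(3360 − 2720) = 14976.1/640 = 23.4 km.

23.4 km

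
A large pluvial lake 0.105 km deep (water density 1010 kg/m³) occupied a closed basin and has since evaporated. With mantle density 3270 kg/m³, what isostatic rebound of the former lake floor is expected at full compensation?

u = d ρ_w/ρ_m = 0.105 km × 1010/3270 = 0.0324 km.

0.0324 km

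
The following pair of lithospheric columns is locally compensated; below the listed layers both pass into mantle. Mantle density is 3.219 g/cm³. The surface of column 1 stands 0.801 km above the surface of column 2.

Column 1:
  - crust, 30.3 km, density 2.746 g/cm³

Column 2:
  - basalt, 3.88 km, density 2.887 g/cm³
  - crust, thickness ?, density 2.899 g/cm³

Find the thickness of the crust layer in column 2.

Take the compensation level at the base of the deeper column (depth z_c below the surface of column 1) and equate Σ ρ_i t_i down to z_c; mantle fills any gap and the z_c terms cancel.
Column 1: 30.3×2.746 + (z_c − 30.3)×3.219
Column 2: 0.801×0 + 3.88×2.887 + x×2.899 + (z_c − 0.801 − 3.88 − x)×3.219
The z_c×3.219 term appears on both sides and cancels. Collect the known terms of each column as K = Σ(ρt)_known − 3.219 × (depth of known layers): K_1 = 83.2038 − 3.219×30.3 = −14.3319; K_2 = 11.20156 − 3.219×(0.801 + 3.88) = −3.866579.
Balance: K_1 = K_2 − x×(3.219 − 2.899), so x = (K_2 − K_1)/(3.219 − 2.899) = 10.4653/0.32 = 32.7 km.

32.7 km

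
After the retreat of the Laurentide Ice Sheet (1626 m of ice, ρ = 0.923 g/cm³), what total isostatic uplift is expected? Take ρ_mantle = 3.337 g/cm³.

Removing the load lets mantle flow back in; uplift u satisfies ρ_ice t = ρ_m u.
u = t ρ_ice/ρ_m = 1626 m × 0.923/3.337 = 450 m.

450 m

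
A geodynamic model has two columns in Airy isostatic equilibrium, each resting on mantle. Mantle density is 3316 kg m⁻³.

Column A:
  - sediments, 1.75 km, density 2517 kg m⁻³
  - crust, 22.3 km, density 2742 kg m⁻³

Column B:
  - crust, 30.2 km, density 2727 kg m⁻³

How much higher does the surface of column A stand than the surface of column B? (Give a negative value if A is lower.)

For any compensation level in the mantle, the mantle terms cancel and isostasy reduces to e = (Σt_A − Σt_B) − (Σ(ρt)_A − Σ(ρt)_B) / ρ_m.
Σt_A = 24.05 km; Σt_B = 30.2 km; Σ(ρt)_A = 65551.35; Σ(ρt)_B = 82355.4 (in km·kg m⁻³).
e = (24.05 − 30.2) − (65551.35 − 82355.4) / 3316 = −1.08 km.

−1.08 km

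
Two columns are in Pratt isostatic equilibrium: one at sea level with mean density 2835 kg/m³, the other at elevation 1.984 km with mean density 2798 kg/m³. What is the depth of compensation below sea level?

150 km

ρ_ref D = ρ (D + h) → D (ρ_ref − ρ) = ρ h.
D = ρ h/(ρ_ref − ρ) = 2798 × 1.984 km/(2835 − 2798) = 150 km.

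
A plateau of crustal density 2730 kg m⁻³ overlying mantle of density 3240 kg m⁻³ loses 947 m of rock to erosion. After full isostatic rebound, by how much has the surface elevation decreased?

Rebound u = e ρ_c/ρ_m = 947 m × 2730/3240 = 797.9 m.
Net surface drop = e − u = 947 m − 797.9 m = e (ρ_m − ρ_c)/ρ_m = 149 m.

149 m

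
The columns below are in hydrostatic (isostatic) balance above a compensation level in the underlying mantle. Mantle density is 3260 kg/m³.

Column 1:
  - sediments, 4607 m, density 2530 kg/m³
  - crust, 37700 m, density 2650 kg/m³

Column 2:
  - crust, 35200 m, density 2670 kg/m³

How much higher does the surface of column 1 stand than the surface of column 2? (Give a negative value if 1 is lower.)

For any compensation level in the mantle, the mantle terms cancel and isostasy reduces to e = (Σt_1 − Σt_2) − (Σ(ρt)_1 − Σ(ρt)_2) / ρ_m.
Σt_1 = 42307 m; Σt_2 = 35200 m; Σ(ρt)_1 = 111560710; Σ(ρt)_2 = 93984000 (in m·kg/m³).
e = (42307 − 35200) − (111560710 − 93984000) / 3260 = 1720 m.

1720 m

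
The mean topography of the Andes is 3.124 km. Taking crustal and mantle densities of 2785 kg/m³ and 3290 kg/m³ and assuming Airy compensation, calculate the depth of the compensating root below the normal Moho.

Isostatic balance requires: the weight of the topography is balanced by the buoyancy of the root, ρ_c h = (ρ_m − ρ_c) r.
r = h · ρ_c / (ρ_m − ρ_c) = 3.124 km × 2785 / (3290 − 2785) = 17.2 km.

17.2 km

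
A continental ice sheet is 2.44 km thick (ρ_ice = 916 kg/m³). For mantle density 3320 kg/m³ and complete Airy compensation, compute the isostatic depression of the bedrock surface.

By Archimedes' principle applied to the lithosphere: the ice load ρ_ice t is balanced by mantle displaced below, ρ_m s.
s = t ρ_ice / ρ_m = 2.44 km × 916/3320 = 0.673 km.

0.673 km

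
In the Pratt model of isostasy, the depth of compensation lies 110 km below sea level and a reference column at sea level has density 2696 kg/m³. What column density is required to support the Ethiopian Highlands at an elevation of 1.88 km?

Pratt balance: ρ_ref D = ρ (D + h).
ρ = ρ_ref D/(D + h) = 2696 × 110 km/(110 km + 1.88 km) = 2650 kg/m³.

2650 kg/m³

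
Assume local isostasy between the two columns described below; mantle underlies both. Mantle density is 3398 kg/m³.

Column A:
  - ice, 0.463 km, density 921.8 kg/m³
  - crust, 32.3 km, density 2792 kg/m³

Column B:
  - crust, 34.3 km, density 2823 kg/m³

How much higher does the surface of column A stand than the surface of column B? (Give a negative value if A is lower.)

For any compensation level in the mantle, the mantle terms cancel and isostasy reduces to e = (Σt_A − Σt_B) − (Σ(ρt)_A − Σ(ρt)_B) / ρ_m.
Σt_A = 32.763 km; Σt_B = 34.3 km; Σ(ρt)_A = 90608.3934; Σ(ρt)_B = 96828.9 (in km·kg/m³).
e = (32.763 − 34.3) − (90608.3934 − 96828.9) / 3398 = 0.294 km.

0.294 km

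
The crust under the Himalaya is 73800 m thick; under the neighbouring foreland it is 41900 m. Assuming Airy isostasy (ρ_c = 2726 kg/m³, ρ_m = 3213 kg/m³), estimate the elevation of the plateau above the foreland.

Excess crust Δ = 73800 m − 41900 m = 31900 m, split between elevation h and root r with h + r = Δ.
Airy balance ρ_c h = (ρ_m − ρ_c) r gives r = h ρ_c/(ρ_m − ρ_c), so h (1 + ρ_c/(ρ_m − ρ_c)) = Δ, i.e. h = Δ (ρ_m − ρ_c)/ρ_m.
h = 31900 m × 487/3213 = 4840 m.

4840 m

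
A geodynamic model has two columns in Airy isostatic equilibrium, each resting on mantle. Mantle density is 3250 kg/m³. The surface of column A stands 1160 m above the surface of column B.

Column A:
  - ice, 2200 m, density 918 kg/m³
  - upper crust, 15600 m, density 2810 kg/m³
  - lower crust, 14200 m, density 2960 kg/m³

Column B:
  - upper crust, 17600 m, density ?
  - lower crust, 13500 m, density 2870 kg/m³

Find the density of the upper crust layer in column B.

2840 kg/m³

Take the compensation level at the base of the deeper column (depth z_c below the surface of column A) and equate Σ ρ_i t_i down to z_c; mantle fills any gap and the z_c terms cancel.
Column A: 2200×918 + 15600×2810 + 14200×2960 + (z_c − 32000)×3250
Column B: 1160×0 + 17600×ρ + 13500×2870 + (z_c − 1160 − 31100)×3250
The z_c×3250 term appears on both sides and cancels. Collect the known terms of each column as K = Σ(ρt)_known − 3250 × (depth of known layers): K_A = 87887600 − 3250×32000 = −16112400; K_B = 38745000 − 3250×(1160 + 31100) = −66100000.
Balance: K_A = K_B + 17600×ρ, so ρ = (K_A − K_B)/17600 = 49987600/17600 = 2840 kg/m³.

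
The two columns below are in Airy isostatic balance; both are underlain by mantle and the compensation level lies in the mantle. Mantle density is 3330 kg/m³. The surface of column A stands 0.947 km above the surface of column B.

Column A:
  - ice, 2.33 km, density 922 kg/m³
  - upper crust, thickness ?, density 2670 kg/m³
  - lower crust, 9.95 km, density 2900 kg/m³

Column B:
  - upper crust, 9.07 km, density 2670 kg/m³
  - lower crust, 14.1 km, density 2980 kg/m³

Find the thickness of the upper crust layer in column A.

6.34 km

Take the compensation level at the base of the deeper column (depth z_c below the surface of column A) and equate Σ ρ_i t_i down to z_c; mantle fills any gap and the z_c terms cancel.
Column A: 2.33×922 + x×2670 + 9.95×2900 + (z_c − 12.28 − x)×3330
Column B: 0.947×0 + 9.07×2670 + 14.1×2980 + (z_c − 0.947 − 23.17)×3330
The z_c×3330 term appears on both sides and cancels. Collect the known terms of each column as K = Σ(ρt)_known − 3330 × (depth of known layers): K_A = 31003.26 − 3330×12.28 = −9889.14; K_B = 66234.9 − 3330×(0.947 + 23.17) = −14074.71.
Balance: K_A − x×(3330 − 2670) = K_B, so x = (K_A − K_B)/(3330 − 2670) = 4185.57/660 = 6.34 km.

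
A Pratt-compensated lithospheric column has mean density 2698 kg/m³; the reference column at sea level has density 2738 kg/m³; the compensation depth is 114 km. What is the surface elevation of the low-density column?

ρ_ref D = ρ (D + h) → h = D (ρ_ref − ρ)/ρ.
h = 114 km × (2738 − 2698)/2698 = 1.69 km.

1.69 km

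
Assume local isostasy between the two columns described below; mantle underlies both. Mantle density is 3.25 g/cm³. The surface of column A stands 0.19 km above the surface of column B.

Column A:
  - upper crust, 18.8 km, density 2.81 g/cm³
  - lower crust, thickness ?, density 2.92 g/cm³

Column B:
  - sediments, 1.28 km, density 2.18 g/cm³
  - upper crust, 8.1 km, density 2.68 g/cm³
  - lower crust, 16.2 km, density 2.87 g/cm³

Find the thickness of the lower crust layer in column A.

Take the compensation level at the base of the deeper column (depth z_c below the surface of column A) and equate Σ ρ_i t_i down to z_c; mantle fills any gap and the z_c terms cancel.
Column A: 18.8×2.81 + x×2.92 + (z_c − 18.8 − x)×3.25
Column B: 0.19×0 + 1.28×2.18 + 8.1×2.68 + 16.2×2.87 + (z_c − 0.19 − 25.58)×3.25
The z_c×3.25 term appears on both sides and cancels. Collect the known terms of each column as K = Σ(ρt)_known − 3.25 × (depth of known layers): K_A = 52.828 − 3.25×18.8 = −8.272; K_B = 70.9924 − 3.25×(0.19 + 25.58) = −12.7601.
Balance: K_A − x×(3.25 − 2.92) = K_B, so x = (K_A − K_B)/(3.25 − 2.92) = 4.4881/0.33 = 13.6 km.

13.6 km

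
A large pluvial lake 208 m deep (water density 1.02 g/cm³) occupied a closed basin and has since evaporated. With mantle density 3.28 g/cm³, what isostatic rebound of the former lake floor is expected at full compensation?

64.7 m

u = d ρ_w/ρ_m = 208 m × 1.02/3.28 = 64.7 m.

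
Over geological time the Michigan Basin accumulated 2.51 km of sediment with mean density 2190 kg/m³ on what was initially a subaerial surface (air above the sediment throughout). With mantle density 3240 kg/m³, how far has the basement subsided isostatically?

1.7 km

Subaerial load: s = t ρ_sed / ρ_m = 2.51 km × 2190/3240 = 1.7 km.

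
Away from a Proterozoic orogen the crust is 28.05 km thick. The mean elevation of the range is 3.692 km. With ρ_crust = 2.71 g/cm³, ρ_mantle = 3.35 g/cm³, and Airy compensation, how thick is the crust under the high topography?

Root depth r = h ρ_c / (ρ_m − ρ_c) = 3.692 km × 2.71 / 0.64 = 15.63 km.
Total thickness = T + h + r = 28.05 km + 3.692 km + 15.63 km = 47.4 km.

47.4 km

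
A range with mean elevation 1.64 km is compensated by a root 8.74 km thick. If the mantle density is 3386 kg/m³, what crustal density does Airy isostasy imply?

2850 kg/m³

ρ_c h = (ρ_m − ρ_c) r → ρ_c (h + r) = ρ_m r → ρ_c = ρ_m r / (h + r).
ρ_c = 3386 × 8.74 km / (1.64 km + 8.74 km) = 2850 kg/m³.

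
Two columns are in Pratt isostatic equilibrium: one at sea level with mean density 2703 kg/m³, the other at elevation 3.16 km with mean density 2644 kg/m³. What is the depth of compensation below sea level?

ρ_ref D = ρ (D + h) → D (ρ_ref − ρ) = ρ h.
D = ρ h/(ρ_ref − ρ) = 2644 × 3.16 km/(2703 − 2644) = 142 km.

142 km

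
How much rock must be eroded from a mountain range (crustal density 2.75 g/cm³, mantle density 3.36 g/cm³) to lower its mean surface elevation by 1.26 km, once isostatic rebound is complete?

6.94 km

Net drop Δ = e − u = e − e ρ_c/ρ_m = e (ρ_m − ρ_c)/ρ_m.
e = Δ ρ_m/(ρ_m − ρ_c) = 1.26 km × 3.36/0.61 = 6.94 km.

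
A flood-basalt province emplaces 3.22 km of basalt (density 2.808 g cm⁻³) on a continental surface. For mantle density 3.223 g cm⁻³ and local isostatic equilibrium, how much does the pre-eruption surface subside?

2.81 km

Subaerial loading: s = t ρ_load / ρ_m.
s = 3.22 km × 2.808/3.223 = 2.81 km.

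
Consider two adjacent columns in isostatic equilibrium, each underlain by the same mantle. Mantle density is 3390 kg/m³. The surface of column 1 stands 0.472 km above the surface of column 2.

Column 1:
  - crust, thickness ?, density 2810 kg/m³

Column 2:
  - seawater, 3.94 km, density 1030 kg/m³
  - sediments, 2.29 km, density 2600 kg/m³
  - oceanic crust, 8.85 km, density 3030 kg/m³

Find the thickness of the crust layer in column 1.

27.4 km

Take the compensation level at the base of the deeper column (depth z_c below the surface of column 1) and equate Σ ρ_i t_i down to z_c; mantle fills any gap and the z_c terms cancel.
Column 1: x×2810 + (z_c − 0 − x)×3390
Column 2: 0.472×0 + 3.94×1030 + 2.29×2600 + 8.85×3030 + (z_c − 0.472 − 15.08)×3390
The z_c×3390 term appears on both sides and cancels. Collect the known terms of each column as K = Σ(ρt)_known − 3390 × (depth of known layers): K_1 = 0 − 3390×0 = 0; K_2 = 36827.7 − 3390×(0.472 + 15.08) = −15893.58.
Balance: K_1 − x×(3390 − 2810) = K_2, so x = (K_1 − K_2)/(3390 − 2810) = 15893.6/580 = 27.4 km.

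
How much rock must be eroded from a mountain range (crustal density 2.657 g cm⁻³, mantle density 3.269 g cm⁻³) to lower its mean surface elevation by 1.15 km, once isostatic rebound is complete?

6.14 km

Net drop Δ = e − u = e − e ρ_c/ρ_m = e (ρ_m − ρ_c)/ρ_m.
e = Δ ρ_m/(ρ_m − ρ_c) = 1.15 km × 3.269/0.612 = 6.14 km.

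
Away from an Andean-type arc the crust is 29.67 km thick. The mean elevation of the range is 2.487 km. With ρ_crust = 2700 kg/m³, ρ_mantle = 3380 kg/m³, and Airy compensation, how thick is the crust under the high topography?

Root depth r = h ρ_c / (ρ_m − ρ_c) = 2.487 km × 2700 / 680 = 9.875 km.
Total thickness = T + h + r = 29.67 km + 2.487 km + 9.875 km = 42 km.

42 km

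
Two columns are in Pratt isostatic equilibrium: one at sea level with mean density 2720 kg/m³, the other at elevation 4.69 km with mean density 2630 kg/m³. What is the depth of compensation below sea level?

ρ_ref D = ρ (D + h) → D (ρ_ref − ρ) = ρ h.
D = ρ h/(ρ_ref − ρ) = 2630 × 4.69 km/(2720 − 2630) = 137 km.

137 km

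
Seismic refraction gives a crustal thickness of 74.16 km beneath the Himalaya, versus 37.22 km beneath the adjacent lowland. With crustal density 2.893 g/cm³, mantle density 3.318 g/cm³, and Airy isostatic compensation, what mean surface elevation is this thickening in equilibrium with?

4.73 km

Excess crust Δ = 74.16 km − 37.22 km = 36.94 km, split between elevation h and root r with h + r = Δ.
Airy balance ρ_c h = (ρ_m − ρ_c) r gives r = h ρ_c/(ρ_m − ρ_c), so h (1 + ρ_c/(ρ_m − ρ_c)) = Δ, i.e. h = Δ (ρ_m − ρ_c)/ρ_m.
h = 36.94 km × 0.425/3.318 = 4.73 km.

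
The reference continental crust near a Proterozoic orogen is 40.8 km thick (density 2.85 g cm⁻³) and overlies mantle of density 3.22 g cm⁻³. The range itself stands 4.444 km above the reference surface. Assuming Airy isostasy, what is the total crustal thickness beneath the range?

Root depth r = h ρ_c / (ρ_m − ρ_c) = 4.444 km × 2.85 / 0.37 = 34.23 km.
Total thickness = T + h + r = 40.8 km + 4.444 km + 34.23 km = 79.5 km.

79.5 km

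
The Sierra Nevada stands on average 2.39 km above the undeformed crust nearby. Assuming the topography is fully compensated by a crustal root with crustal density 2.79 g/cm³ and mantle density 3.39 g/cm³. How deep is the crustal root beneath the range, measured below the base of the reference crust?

Isostatic balance requires: the weight of the topography is balanced by the buoyancy of the root, ρ_c h = (ρ_m − ρ_c) r.
r = h · ρ_c / (ρ_m − ρ_c) = 2.39 km × 2.79 / (3.39 − 2.79) = 11.1 km.

11.1 km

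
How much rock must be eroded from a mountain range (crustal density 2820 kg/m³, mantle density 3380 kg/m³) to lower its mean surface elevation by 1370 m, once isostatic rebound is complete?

Net drop Δ = e − u = e − e ρ_c/ρ_m = e (ρ_m − ρ_c)/ρ_m.
e = Δ ρ_m/(ρ_m − ρ_c) = 1370 m × 3380/560 = 8270 m.

8270 m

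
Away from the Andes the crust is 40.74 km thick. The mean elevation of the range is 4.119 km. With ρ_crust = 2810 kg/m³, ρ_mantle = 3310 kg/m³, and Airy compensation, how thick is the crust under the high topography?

Root depth r = h ρ_c / (ρ_m − ρ_c) = 4.119 km × 2810 / 500 = 23.15 km.
Total thickness = T + h + r = 40.74 km + 4.119 km + 23.15 km = 68 km.

68 km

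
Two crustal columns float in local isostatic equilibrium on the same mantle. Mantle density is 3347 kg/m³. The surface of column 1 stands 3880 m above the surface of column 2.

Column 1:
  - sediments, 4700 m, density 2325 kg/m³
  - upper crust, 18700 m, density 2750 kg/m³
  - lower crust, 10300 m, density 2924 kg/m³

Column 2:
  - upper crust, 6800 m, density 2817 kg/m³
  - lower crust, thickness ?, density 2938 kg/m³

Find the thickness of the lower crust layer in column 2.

9130 m

Take the compensation level at the base of the deeper column (depth z_c below the surface of column 1) and equate Σ ρ_i t_i down to z_c; mantle fills any gap and the z_c terms cancel.
Column 1: 4700×2325 + 18700×2750 + 10300×2924 + (z_c − 33700)×3347
Column 2: 3880×0 + 6800×2817 + x×2938 + (z_c − 3880 − 6800 − x)×3347
The z_c×3347 term appears on both sides and cancels. Collect the known terms of each column as K = Σ(ρt)_known − 3347 × (depth of known layers): K_1 = 92469700 − 3347×33700 = −20324200; K_2 = 19155600 − 3347×(3880 + 6800) = −16590360.
Balance: K_1 = K_2 − x×(3347 − 2938), so x = (K_2 − K_1)/(3347 − 2938) = 3733840/409 = 9130 m.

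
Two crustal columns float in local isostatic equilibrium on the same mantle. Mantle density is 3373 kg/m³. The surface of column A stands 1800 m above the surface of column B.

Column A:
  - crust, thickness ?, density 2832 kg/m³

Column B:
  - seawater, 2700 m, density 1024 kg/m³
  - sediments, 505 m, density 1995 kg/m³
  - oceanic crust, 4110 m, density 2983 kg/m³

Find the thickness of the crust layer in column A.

Take the compensation level at the base of the deeper column (depth z_c below the surface of column A) and equate Σ ρ_i t_i down to z_c; mantle fills any gap and the z_c terms cancel.
Column A: x×2832 + (z_c − 0 − x)×3373
Column B: 1800×0 + 2700×1024 + 505×1995 + 4110×2983 + (z_c − 1800 − 7315)×3373
The z_c×3373 term appears on both sides and cancels. Collect the known terms of each column as K = Σ(ρt)_known − 3373 × (depth of known layers): K_A = 0 − 3373×0 = 0; K_B = 16032405 − 3373×(1800 + 7315) = −14712490.
Balance: K_A − x×(3373 − 2832) = K_B, so x = (K_A − K_B)/(3373 − 2832) = 14712500/541 = 27200 m.

27200 m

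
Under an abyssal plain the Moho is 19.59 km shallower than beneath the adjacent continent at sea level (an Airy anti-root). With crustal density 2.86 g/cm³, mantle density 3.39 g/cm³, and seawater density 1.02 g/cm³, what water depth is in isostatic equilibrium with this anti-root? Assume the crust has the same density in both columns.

Replacing a thickness d of crust by seawater at the top must be balanced by replacing crust with mantle at the base: d (ρ_c − ρ_w) = a (ρ_m − ρ_c).
d = a (ρ_m − ρ_c)/(ρ_c − ρ_w) = 19.59 km × 0.53/1.84 = 5.64 km.

5.64 km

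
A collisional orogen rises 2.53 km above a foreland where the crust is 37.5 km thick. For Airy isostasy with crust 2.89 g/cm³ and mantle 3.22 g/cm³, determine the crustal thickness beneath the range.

62.2 km

Root depth r = h ρ_c / (ρ_m − ρ_c) = 2.53 km × 2.89 / 0.33 = 22.16 km.
Total thickness = T + h + r = 37.5 km + 2.53 km + 22.16 km = 62.2 km.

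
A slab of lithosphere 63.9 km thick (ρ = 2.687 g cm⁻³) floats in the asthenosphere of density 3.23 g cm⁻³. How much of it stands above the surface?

Floating equilibrium: submerged depth d = t ρ_obj/ρ_fluid = 63.9 km × 2.687/3.23 = 53.16 km.
Freeboard = t − d = 63.9 km − 53.16 km = 10.7 km.

10.7 km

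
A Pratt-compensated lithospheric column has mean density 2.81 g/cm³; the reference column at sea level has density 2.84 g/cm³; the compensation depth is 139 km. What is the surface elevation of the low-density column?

1.48 km

ρ_ref D = ρ (D + h) → h = D (ρ_ref − ρ)/ρ.
h = 139 km × (2.84 − 2.81)/2.81 = 1.48 km.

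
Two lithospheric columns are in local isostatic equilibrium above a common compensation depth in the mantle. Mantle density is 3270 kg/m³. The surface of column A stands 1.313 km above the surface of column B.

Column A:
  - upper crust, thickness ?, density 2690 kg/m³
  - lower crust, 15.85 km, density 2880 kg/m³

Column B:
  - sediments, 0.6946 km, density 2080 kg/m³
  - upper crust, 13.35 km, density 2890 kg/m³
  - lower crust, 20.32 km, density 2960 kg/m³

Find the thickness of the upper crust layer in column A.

17.8 km

Take the compensation level at the base of the deeper column (depth z_c below the surface of column A) and equate Σ ρ_i t_i down to z_c; mantle fills any gap and the z_c terms cancel.
Column A: x×2690 + 15.85×2880 + (z_c − 15.85 − x)×3270
Column B: 1.313×0 + 0.6946×2080 + 13.35×2890 + 20.32×2960 + (z_c − 1.313 − 34.3646)×3270
The z_c×3270 term appears on both sides and cancels. Collect the known terms of each column as K = Σ(ρt)_known − 3270 × (depth of known layers): K_A = 45648 − 3270×15.85 = −6181.5; K_B = 100173.468 − 3270×(1.313 + 34.3646) = −16492.284.
Balance: K_A − x×(3270 − 2690) = K_B, so x = (K_A − K_B)/(3270 − 2690) = 10310.8/580 = 17.8 km.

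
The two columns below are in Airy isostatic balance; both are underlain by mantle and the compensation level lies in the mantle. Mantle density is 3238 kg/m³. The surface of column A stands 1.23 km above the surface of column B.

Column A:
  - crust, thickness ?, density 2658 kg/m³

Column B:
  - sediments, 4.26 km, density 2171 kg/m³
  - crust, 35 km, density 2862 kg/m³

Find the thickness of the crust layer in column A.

Take the compensation level at the base of the deeper column (depth z_c below the surface of column A) and equate Σ ρ_i t_i down to z_c; mantle fills any gap and the z_c terms cancel.
Column A: x×2658 + (z_c − 0 − x)×3238
Column B: 1.23×0 + 4.26×2171 + 35×2862 + (z_c − 1.23 − 39.26)×3238
The z_c×3238 term appears on both sides and cancels. Collect the known terms of each column as K = Σ(ρt)_known − 3238 × (depth of known layers): K_A = 0 − 3238×0 = 0; K_B = 109418.46 − 3238×(1.23 + 39.26) = −21688.16.
Balance: K_A − x×(3238 − 2658) = K_B, so x = (K_A − K_B)/(3238 − 2658) = 21688.2/580 = 37.4 km.

37.4 km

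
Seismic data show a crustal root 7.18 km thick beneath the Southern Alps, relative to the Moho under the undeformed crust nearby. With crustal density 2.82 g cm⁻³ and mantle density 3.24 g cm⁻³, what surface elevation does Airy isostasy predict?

Balancing pressure at the compensation depth: ρ_c h = (ρ_m − ρ_c) r.
h = r (ρ_m − ρ_c) / ρ_c = 7.18 km × (3.24 − 2.82) / 2.82 = 1.07 km.

1.07 km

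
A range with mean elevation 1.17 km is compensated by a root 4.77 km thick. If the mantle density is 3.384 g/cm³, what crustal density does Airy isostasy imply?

2.72 g/cm³

ρ_c h = (ρ_m − ρ_c) r → ρ_c (h + r) = ρ_m r → ρ_c = ρ_m r / (h + r).
ρ_c = 3.384 × 4.77 km / (1.17 km + 4.77 km) = 2.72 g/cm³.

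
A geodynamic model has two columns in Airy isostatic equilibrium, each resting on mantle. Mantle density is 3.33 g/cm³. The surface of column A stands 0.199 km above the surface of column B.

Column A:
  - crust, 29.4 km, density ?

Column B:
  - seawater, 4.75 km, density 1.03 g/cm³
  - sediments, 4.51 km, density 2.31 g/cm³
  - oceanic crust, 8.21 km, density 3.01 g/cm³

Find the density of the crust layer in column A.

2.69 g/cm³

Take the compensation level at the base of the deeper column (depth z_c below the surface of column A) and equate Σ ρ_i t_i down to z_c; mantle fills any gap and the z_c terms cancel.
Column A: 29.4×ρ + (z_c − 29.4)×3.33
Column B: 0.199×0 + 4.75×1.03 + 4.51×2.31 + 8.21×3.01 + (z_c − 0.199 − 17.47)×3.33
The z_c×3.33 term appears on both sides and cancels. Collect the known terms of each column as K = Σ(ρt)_known − 3.33 × (depth of known layers): K_A = 0 − 3.33×29.4 = −97.902; K_B = 40.0227 − 3.33×(0.199 + 17.47) = −18.81507.
Balance: K_A + 29.4×ρ = K_B, so ρ = (K_B − K_A)/29.4 = 79.0869/29.4 = 2.69 g/cm³.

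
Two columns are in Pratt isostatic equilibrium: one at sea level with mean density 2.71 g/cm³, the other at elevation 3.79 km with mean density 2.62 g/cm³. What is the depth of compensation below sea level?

ρ_ref D = ρ (D + h) → D (ρ_ref − ρ) = ρ h.
D = ρ h/(ρ_ref − ρ) = 2.62 × 3.79 km/(2.71 − 2.62) = 110 km.

110 km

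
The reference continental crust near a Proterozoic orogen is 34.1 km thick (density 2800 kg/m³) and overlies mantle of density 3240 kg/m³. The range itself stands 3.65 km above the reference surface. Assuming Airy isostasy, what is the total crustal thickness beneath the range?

61 km

Root depth r = h ρ_c / (ρ_m − ρ_c) = 3.65 km × 2800 / 440 = 23.23 km.
Total thickness = T + h + r = 34.1 km + 3.65 km + 23.23 km = 61 km.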